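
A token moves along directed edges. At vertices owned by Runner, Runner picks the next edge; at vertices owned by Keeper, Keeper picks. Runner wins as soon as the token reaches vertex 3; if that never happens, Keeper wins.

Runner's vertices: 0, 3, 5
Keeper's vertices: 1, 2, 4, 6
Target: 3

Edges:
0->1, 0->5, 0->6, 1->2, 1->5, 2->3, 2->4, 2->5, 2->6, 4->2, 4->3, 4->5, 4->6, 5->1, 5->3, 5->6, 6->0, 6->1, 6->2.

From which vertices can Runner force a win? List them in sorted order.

0, 3, 5

A0 = {3}
A1: add {5} — 5 (Runner) has 5→3.
A2: add {0} — 0 (Runner) has 0→5.
A3 = A2; e.g. 1 (Keeper) can still go to 2. Fixed point.
Runner's winning region = {0, 3, 5}.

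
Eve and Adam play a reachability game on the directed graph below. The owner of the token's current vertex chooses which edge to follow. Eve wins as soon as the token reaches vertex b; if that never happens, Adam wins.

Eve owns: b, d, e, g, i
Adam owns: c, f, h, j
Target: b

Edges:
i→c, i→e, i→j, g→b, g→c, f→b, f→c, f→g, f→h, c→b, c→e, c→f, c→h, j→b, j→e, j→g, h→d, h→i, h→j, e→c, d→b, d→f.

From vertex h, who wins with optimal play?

A0 = {b}
A1: add {d, g} — d (Eve) has d→b; g (Eve) has g→b.
A2 = A1; e.g. c (Adam) can still go to e. Fixed point.
h never enters the attractor, so Adam can avoid the target forever.

Adam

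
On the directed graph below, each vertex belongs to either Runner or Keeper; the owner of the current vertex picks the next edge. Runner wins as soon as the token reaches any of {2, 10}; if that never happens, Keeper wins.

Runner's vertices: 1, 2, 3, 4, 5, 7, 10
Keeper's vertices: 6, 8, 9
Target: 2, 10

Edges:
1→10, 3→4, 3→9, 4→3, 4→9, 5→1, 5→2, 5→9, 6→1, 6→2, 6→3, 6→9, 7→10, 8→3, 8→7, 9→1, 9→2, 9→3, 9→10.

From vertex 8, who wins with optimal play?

Keeper

A0 = {2, 10}
A1: add {1, 5, 7} — 1 (Runner) has 1→10; 5 (Runner) has 5→2; 7 (Runner) has 7→10.
A2 = A1; e.g. 3 (Runner) has no edge into A1. Fixed point.
8 never enters the attractor, so Keeper can avoid the target forever.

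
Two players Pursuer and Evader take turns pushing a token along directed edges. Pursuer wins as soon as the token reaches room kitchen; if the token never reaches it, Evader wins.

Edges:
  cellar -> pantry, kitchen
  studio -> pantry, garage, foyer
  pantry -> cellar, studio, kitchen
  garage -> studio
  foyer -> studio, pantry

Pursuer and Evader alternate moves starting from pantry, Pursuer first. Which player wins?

Pursuer

Track states (vertex, player-to-move).
A0 = {(kitchen,Pursuer), (kitchen,Evader)}
A1: add {(cellar,Pursuer), (pantry,Pursuer)}.
(pantry,Pursuer) ∈ A1 ⇒ Pursuer forces the target.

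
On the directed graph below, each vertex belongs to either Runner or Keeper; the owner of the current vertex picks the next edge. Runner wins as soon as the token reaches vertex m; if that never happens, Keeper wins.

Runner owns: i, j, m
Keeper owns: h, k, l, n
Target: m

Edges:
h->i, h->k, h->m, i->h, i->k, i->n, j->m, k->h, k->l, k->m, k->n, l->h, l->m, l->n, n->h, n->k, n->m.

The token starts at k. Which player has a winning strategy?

Keeper

A0 = {m}
A1: add {j} — j (Runner) has j→m.
A2 = A1; e.g. h (Keeper) can still go to i. Fixed point.
k never enters the attractor, so Keeper can avoid the target forever.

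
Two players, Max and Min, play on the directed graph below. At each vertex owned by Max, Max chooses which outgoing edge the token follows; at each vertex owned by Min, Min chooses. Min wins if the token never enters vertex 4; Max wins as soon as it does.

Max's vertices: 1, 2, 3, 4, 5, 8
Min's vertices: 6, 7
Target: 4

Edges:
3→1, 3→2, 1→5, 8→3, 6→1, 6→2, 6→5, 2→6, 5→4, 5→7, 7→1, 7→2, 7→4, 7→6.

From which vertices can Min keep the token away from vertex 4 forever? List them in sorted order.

A0 = {4}
A1: add {5} — 5 (Max) has 5→4.
A2: add {1} — 1 (Max) has 1→5.
A3: add {3} — 3 (Max) has 3→1.
A4: add {8} — 8 (Max) has 8→3.
A5 = A4; e.g. 2 (Max) has no edge into A4. Fixed point.
Max's attractor = {1, 3, 4, 5, 8}; Min avoids the target exactly from the complement.

2, 6, 7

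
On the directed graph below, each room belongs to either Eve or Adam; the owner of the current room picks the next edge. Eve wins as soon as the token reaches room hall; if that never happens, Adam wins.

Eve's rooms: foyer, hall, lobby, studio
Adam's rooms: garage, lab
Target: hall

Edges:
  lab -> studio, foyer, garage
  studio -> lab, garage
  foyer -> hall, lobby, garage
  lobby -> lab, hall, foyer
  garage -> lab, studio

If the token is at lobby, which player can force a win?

Eve

A0 = {hall}
A1: add {foyer, lobby} — foyer (Eve) has foyer→hall; lobby (Eve) has lobby→hall.
A2 = A1; e.g. lab (Adam) can still go to studio. Fixed point.
lobby ∈ A1, so Eve can force the target.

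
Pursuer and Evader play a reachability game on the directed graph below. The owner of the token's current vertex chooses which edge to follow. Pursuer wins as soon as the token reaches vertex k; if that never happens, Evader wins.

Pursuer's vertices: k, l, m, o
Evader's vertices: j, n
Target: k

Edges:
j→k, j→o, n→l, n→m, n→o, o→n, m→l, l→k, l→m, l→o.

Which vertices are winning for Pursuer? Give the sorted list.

A0 = {k}
A1: add {l} — l (Pursuer) has l→k.
A2: add {m} — m (Pursuer) has m→l.
A3 = A2; e.g. j (Evader) can still go to o. Fixed point.
Pursuer's winning region = {k, l, m}.

k, l, m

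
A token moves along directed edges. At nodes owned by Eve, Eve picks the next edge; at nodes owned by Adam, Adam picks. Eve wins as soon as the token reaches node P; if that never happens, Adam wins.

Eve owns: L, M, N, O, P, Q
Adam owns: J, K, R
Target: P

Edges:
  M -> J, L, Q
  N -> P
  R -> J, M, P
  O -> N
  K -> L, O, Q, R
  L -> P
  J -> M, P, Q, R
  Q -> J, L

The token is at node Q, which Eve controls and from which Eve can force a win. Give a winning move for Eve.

A0 = {P}
A1: add {L, N} — L (Eve) has L→P; N (Eve) has N→P.
A2: add {M, O, Q} — M (Eve) has M→L; O (Eve) has O→N; Q (Eve) has Q→L.
A3 = A2; e.g. J (Adam) can still go to R. Fixed point.
From Q, successor L is in the attractor (rank 1); the other successor J is not.

L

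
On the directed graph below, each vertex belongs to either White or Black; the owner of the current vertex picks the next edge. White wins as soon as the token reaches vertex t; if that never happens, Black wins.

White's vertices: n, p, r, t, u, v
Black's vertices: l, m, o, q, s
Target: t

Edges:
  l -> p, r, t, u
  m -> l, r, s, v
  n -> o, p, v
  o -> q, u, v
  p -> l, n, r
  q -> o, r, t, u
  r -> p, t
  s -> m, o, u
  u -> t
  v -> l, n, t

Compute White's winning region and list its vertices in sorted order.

l, n, p, r, t, u, v

A0 = {t}
A1: add {r, u, v} — r (White) has r→t; u (White) has u→t; v (White) has v→t.
A2: add {n, p} — n (White) has n→v; p (White) has p→r.
A3: add {l} — l (Black): all of {p, r, t, u} already in.
A4 = A3; e.g. m (Black) can still go to s. Fixed point.
White's winning region = {l, n, p, r, t, u, v}.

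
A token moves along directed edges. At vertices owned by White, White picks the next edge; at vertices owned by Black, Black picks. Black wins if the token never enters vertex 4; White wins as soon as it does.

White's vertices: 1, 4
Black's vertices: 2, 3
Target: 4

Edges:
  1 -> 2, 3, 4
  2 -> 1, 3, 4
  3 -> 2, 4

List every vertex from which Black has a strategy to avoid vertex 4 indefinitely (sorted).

2, 3

A0 = {4}
A1: add {1} — 1 (White) has 1→4.
A2 = A1; e.g. 2 (Black) can still go to 3. Fixed point.
White's attractor = {1, 4}; Black avoids the target exactly from the complement.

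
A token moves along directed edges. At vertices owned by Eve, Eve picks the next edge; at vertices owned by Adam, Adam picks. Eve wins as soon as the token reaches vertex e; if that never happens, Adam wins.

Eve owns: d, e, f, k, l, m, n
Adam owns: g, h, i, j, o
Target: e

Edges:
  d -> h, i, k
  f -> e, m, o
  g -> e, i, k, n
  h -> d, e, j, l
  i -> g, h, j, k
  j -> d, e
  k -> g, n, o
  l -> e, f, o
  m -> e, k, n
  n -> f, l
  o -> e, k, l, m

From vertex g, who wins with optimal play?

Adam

A0 = {e}
A1: add {f, l, m} — f (Eve) has f→e; l (Eve) has l→e; m (Eve) has m→e.
A2: add {n} — n (Eve) has n→f.
A3: add {k} — k (Eve) has k→n.
A4: add {d, o} — d (Eve) has d→k; o (Adam): all of {e, k, l, m} already in.
A5: add {j} — j (Adam): all of {d, e} already in.
A6: add {h} — h (Adam): all of {d, e, j, l} already in.
A7 = A6; e.g. g (Adam) can still go to i. Fixed point.
g never enters the attractor, so Adam can avoid the target forever.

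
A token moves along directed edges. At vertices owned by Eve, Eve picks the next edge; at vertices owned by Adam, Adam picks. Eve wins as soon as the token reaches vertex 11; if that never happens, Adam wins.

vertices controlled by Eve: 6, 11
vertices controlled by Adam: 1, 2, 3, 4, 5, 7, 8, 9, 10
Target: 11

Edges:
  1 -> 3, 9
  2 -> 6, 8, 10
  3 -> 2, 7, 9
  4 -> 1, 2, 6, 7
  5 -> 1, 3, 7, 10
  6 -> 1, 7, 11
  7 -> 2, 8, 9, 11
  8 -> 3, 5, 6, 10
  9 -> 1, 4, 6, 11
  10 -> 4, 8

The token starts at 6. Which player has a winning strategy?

Eve

A0 = {11}
A1: add {6} — 6 (Eve) has 6→11.
A2 = A1; e.g. 1 (Adam) can still go to 3. Fixed point.
6 ∈ A1, so Eve can force the target.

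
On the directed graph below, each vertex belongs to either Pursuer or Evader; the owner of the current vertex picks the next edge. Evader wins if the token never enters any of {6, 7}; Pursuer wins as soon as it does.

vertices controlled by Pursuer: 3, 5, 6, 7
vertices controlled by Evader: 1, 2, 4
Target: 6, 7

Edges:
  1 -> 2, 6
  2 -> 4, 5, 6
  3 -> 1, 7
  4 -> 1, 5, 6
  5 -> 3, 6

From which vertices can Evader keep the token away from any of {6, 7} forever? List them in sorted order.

A0 = {6, 7}
A1: add {3, 5} — 3 (Pursuer) has 3→7; 5 (Pursuer) has 5→6.
A2 = A1; e.g. 1 (Evader) can still go to 2. Fixed point.
Pursuer's attractor = {3, 5, 6, 7}; Evader avoids the target exactly from the complement.

1, 2, 4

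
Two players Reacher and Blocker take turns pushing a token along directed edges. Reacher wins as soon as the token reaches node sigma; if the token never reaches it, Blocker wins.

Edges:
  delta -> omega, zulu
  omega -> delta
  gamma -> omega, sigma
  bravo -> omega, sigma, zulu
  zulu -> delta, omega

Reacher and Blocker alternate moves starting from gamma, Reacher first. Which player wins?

Track states (vertex, player-to-move).
A0 = {(sigma,Reacher), (sigma,Blocker)}
A1: add {(gamma,Reacher), (bravo,Reacher)}.
(gamma,Reacher) ∈ A1 ⇒ Reacher forces the target.

Reacher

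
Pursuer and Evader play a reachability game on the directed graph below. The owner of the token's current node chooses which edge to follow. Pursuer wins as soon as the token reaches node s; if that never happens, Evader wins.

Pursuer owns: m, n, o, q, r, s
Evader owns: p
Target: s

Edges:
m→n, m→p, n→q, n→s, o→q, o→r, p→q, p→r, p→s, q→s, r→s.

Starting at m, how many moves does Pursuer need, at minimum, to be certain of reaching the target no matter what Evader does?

A0 = {s}
A1: add {n, q, r} — n (Pursuer) has n→s; q (Pursuer) has q→s; r (Pursuer) has r→s.
A2: add {m, o, p} — m (Pursuer) has m→n; o (Pursuer) has o→q; p (Evader): all of {q, r, s} already in.
A2 = all vertices. Fixed point.
m enters the attractor at level 2, so Pursuer can force the target in 2 moves from there.

2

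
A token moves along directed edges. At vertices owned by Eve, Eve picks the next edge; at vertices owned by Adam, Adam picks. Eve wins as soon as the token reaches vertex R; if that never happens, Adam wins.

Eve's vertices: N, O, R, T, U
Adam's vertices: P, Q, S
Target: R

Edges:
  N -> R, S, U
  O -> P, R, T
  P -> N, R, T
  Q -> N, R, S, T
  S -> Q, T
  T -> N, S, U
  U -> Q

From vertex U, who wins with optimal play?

Adam

A0 = {R}
A1: add {N, O} — N (Eve) has N→R; O (Eve) has O→R.
A2: add {T} — T (Eve) has T→N.
A3: add {P} — P (Adam): all of {N, R, T} already in.
A4 = A3; e.g. Q (Adam) can still go to S. Fixed point.
U never enters the attractor, so Adam can avoid the target forever.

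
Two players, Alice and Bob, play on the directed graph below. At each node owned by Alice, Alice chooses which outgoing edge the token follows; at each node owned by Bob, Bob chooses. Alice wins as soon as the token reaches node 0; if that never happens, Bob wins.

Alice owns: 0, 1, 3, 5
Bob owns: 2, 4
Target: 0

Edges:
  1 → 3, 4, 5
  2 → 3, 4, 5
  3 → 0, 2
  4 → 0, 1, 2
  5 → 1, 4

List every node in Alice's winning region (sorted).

A0 = {0}
A1: add {3} — 3 (Alice) has 3→0.
A2: add {1} — 1 (Alice) has 1→3.
A3: add {5} — 5 (Alice) has 5→1.
A4 = A3; e.g. 2 (Bob) can still go to 4. Fixed point.
Alice's winning region = {0, 1, 3, 5}.

0, 1, 3, 5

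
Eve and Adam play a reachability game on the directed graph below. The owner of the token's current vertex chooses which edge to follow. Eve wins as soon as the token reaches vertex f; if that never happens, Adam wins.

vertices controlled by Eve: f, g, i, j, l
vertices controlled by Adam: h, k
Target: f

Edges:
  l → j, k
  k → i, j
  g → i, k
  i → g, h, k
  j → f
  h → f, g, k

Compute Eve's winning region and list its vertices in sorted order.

A0 = {f}
A1: add {j} — j (Eve) has j→f.
A2: add {l} — l (Eve) has l→j.
A3 = A2; e.g. g (Eve) has no edge into A2. Fixed point.
Eve's winning region = {f, j, l}.

f, j, l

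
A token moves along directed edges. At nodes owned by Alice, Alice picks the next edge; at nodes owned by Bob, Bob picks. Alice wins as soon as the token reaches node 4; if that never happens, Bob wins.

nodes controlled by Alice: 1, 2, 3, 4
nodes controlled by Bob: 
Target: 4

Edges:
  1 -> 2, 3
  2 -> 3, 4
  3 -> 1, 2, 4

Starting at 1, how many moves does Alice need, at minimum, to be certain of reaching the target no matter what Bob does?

2

A0 = {4}
A1: add {2, 3} — 2 (Alice) has 2→4; 3 (Alice) has 3→4.
A2: add {1} — 1 (Alice) has 1→2.
A2 = all vertices. Fixed point.
1 enters the attractor at level 2, so Alice can force the target in 2 moves from there.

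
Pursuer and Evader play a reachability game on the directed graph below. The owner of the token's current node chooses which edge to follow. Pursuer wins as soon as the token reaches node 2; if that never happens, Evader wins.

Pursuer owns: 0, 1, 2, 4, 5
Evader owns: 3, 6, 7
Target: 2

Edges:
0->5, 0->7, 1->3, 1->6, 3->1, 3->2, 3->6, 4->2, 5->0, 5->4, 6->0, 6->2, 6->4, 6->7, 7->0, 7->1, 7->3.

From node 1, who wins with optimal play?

Evader

A0 = {2}
A1: add {4} — 4 (Pursuer) has 4→2.
A2: add {5} — 5 (Pursuer) has 5→4.
A3: add {0} — 0 (Pursuer) has 0→5.
A4 = A3; e.g. 1 (Pursuer) has no edge into A3. Fixed point.
1 never enters the attractor, so Evader can avoid the target forever.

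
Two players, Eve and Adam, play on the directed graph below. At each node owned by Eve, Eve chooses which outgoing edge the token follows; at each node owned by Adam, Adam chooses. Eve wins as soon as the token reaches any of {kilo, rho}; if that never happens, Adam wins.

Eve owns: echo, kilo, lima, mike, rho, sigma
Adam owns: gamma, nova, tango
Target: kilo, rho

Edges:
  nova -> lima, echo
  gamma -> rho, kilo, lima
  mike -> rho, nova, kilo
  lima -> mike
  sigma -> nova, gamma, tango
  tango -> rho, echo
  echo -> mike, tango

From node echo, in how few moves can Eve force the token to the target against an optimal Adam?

2

A0 = {kilo, rho}
A1: add {mike} — mike (Eve) has mike→rho.
A2: add {echo, lima} — lima (Eve) has lima→mike; echo (Eve) has echo→mike.
echo enters the attractor at level 2, so Eve can force the target in 2 moves from there.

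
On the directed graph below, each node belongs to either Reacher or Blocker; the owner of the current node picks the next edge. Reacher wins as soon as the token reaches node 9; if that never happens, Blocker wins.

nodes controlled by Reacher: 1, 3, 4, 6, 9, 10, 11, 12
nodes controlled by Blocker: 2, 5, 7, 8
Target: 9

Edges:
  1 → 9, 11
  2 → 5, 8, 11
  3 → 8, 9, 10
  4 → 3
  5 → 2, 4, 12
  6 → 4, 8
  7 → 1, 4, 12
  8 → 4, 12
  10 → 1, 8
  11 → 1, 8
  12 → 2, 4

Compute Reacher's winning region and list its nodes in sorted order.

1, 3, 4, 6, 7, 8, 9, 10, 11, 12

A0 = {9}
A1: add {1, 3} — 1 (Reacher) has 1→9; 3 (Reacher) has 3→9.
A2: add {4, 10, 11} — 4 (Reacher) has 4→3; 10 (Reacher) has 10→1; 11 (Reacher) has 11→1.
A3: add {6, 12} — 6 (Reacher) has 6→4; 12 (Reacher) has 12→4.
A4: add {7, 8} — 7 (Blocker): all of {1, 4, 12} already in; 8 (Blocker): all of {4, 12} already in.
A5 = A4; e.g. 2 (Blocker) can still go to 5. Fixed point.
Reacher's winning region = {1, 3, 4, 6, 7, 8, 9, 10, 11, 12}.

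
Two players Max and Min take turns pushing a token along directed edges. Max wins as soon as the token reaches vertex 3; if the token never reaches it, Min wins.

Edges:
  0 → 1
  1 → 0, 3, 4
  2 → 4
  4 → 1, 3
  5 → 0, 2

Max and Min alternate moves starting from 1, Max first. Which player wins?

Track states (vertex, player-to-move).
A0 = {(3,Max), (3,Min)}
A1: add {(1,Max), (4,Max)}.
(1,Max) ∈ A1 ⇒ Max forces the target.

Max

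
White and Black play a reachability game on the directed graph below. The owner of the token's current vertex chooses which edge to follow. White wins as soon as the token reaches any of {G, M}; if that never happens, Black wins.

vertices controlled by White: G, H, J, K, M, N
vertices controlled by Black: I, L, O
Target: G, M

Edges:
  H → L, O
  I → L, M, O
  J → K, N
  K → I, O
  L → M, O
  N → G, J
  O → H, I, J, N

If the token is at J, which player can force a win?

A0 = {G, M}
A1: add {N} — N (White) has N→G.
A2: add {J} — J (White) has J→N.
A3 = A2; e.g. H (White) has no edge into A2. Fixed point.
J ∈ A2, so White can force the target.

White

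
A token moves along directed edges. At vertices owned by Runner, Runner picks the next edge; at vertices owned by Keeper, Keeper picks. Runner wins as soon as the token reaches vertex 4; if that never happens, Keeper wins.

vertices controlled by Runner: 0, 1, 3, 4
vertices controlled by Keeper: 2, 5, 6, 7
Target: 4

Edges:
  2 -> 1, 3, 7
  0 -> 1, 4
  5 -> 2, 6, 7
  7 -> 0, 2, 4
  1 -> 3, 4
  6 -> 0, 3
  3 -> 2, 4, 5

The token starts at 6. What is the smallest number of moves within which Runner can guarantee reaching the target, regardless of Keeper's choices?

2

A0 = {4}
A1: add {0, 1, 3} — 0 (Runner) has 0→4; 1 (Runner) has 1→4; 3 (Runner) has 3→4.
A2: add {6} — 6 (Keeper): all of {0, 3} already in.
A3 = A2; e.g. 2 (Keeper) can still go to 7. Fixed point.
6 enters the attractor at level 2, so Runner can force the target in 2 moves from there.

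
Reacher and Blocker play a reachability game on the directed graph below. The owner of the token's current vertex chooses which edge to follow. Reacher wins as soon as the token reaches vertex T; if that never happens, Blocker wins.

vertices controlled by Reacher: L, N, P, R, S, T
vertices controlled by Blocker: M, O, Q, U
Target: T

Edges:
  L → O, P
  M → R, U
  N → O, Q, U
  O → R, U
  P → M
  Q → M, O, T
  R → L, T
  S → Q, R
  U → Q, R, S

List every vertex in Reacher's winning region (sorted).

A0 = {T}
A1: add {R} — R (Reacher) has R→T.
A2: add {S} — S (Reacher) has S→R.
A3 = A2; e.g. L (Reacher) has no edge into A2. Fixed point.
Reacher's winning region = {R, S, T}.

R, S, T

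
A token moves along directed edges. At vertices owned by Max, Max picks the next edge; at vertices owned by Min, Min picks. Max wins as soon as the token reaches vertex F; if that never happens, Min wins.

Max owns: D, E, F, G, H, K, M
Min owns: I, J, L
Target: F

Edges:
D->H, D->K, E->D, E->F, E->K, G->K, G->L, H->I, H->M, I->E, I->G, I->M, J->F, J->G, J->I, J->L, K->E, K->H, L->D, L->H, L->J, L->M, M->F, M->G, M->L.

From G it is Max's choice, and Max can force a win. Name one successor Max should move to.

A0 = {F}
A1: add {E, M} — E (Max) has E→F; M (Max) has M→F.
A2: add {H, K} — H (Max) has H→M; K (Max) has K→E.
A3: add {D, G} — D (Max) has D→H; G (Max) has G→K.
A4: add {I} — I (Min): all of {E, G, M} already in.
A5 = A4; e.g. J (Min) can still go to L. Fixed point.
From G, successor K is in the attractor (rank 2); the other successor L is not.

K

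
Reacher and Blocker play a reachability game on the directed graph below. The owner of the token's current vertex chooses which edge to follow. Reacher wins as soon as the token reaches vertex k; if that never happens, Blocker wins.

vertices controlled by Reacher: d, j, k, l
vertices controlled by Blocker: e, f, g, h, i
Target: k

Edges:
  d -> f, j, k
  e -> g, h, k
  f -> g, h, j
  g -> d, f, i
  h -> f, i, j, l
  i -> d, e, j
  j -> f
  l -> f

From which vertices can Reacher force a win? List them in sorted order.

d, k

A0 = {k}
A1: add {d} — d (Reacher) has d→k.
A2 = A1; e.g. e (Blocker) can still go to g. Fixed point.
Reacher's winning region = {d, k}.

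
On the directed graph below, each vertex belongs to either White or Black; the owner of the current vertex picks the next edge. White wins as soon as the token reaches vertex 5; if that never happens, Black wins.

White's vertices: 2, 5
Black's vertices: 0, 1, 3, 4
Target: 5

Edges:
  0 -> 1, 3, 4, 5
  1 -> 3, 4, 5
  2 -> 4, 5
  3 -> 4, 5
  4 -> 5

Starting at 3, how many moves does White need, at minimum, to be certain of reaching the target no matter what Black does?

2

A0 = {5}
A1: add {2, 4} — 2 (White) has 2→5; 4 (Black): all of {5} already in.
A2: add {3} — 3 (Black): all of {4, 5} already in.
3 enters the attractor at level 2, so White can force the target in 2 moves from there.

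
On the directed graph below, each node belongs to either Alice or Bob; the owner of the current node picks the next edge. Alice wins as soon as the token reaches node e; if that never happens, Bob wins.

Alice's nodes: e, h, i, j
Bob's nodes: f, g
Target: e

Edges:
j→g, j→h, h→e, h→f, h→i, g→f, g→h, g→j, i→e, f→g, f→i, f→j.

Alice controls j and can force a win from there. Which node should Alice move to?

h

A0 = {e}
A1: add {h, i} — h (Alice) has h→e; i (Alice) has i→e.
A2: add {j} — j (Alice) has j→h.
A3 = A2; e.g. f (Bob) can still go to g. Fixed point.
From j, successor h is in the attractor (rank 1); the other successor g is not.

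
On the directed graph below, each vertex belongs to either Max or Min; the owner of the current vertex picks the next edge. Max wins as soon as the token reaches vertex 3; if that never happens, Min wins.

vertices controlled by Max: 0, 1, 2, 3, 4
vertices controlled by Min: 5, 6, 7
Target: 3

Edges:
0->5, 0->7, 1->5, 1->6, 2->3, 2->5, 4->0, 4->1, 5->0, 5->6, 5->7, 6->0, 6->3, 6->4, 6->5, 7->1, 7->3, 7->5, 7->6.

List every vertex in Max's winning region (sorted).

2, 3

A0 = {3}
A1: add {2} — 2 (Max) has 2→3.
A2 = A1; e.g. 0 (Max) has no edge into A1. Fixed point.
Max's winning region = {2, 3}.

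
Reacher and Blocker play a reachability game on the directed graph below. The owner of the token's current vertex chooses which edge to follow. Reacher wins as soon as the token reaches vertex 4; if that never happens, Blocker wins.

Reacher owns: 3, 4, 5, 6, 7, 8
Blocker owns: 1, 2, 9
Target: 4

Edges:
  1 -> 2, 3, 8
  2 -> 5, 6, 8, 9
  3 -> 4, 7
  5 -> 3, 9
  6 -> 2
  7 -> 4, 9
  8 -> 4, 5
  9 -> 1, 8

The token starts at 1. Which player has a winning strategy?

Blocker

A0 = {4}
A1: add {3, 7, 8} — 3 (Reacher) has 3→4; 7 (Reacher) has 7→4; 8 (Reacher) has 8→4.
A2: add {5} — 5 (Reacher) has 5→3.
A3 = A2; e.g. 1 (Blocker) can still go to 2. Fixed point.
1 never enters the attractor, so Blocker can avoid the target forever.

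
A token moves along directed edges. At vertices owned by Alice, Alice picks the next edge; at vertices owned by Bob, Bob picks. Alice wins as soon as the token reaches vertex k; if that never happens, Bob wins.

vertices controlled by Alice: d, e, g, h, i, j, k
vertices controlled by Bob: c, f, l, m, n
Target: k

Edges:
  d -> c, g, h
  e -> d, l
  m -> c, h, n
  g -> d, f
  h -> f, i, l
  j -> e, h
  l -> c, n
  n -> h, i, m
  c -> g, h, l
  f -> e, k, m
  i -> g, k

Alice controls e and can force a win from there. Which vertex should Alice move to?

d

A0 = {k}
A1: add {i} — i (Alice) has i→k.
A2: add {h} — h (Alice) has h→i.
A3: add {d, j} — d (Alice) has d→h; j (Alice) has j→h.
A4: add {e, g} — e (Alice) has e→d; g (Alice) has g→d.
A5 = A4; e.g. c (Bob) can still go to l. Fixed point.
From e, successor d is in the attractor (rank 3); the other successor l is not.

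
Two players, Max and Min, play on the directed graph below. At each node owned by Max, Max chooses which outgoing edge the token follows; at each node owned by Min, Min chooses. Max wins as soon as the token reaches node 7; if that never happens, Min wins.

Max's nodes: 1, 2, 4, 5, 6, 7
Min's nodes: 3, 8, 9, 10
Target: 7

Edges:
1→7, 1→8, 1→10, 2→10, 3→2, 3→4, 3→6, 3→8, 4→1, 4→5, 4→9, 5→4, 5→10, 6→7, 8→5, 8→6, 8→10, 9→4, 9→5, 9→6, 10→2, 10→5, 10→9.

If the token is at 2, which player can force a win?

Min

A0 = {7}
A1: add {1, 6} — 1 (Max) has 1→7; 6 (Max) has 6→7.
A2: add {4} — 4 (Max) has 4→1.
A3: add {5} — 5 (Max) has 5→4.
A4: add {9} — 9 (Min): all of {4, 5, 6} already in.
A5 = A4; e.g. 2 (Max) has no edge into A4. Fixed point.
2 never enters the attractor, so Min can avoid the target forever.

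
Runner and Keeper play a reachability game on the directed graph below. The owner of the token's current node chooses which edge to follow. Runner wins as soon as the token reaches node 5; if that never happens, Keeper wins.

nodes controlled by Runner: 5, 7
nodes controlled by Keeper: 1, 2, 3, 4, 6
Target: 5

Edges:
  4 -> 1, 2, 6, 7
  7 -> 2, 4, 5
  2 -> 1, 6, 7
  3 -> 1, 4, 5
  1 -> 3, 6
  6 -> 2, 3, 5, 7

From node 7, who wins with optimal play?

Runner

A0 = {5}
A1: add {7} — 7 (Runner) has 7→5.
A2 = A1; e.g. 1 (Keeper) can still go to 3. Fixed point.
7 ∈ A1, so Runner can force the target.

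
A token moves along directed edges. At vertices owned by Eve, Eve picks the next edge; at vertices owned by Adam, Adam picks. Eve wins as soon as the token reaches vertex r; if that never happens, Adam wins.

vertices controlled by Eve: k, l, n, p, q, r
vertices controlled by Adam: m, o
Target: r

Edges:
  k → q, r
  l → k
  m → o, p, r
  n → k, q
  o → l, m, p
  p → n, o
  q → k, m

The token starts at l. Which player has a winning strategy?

A0 = {r}
A1: add {k} — k (Eve) has k→r.
A2: add {l, n, q} — l (Eve) has l→k; n (Eve) has n→k; q (Eve) has q→k.
l ∈ A2, so Eve can force the target.

Eve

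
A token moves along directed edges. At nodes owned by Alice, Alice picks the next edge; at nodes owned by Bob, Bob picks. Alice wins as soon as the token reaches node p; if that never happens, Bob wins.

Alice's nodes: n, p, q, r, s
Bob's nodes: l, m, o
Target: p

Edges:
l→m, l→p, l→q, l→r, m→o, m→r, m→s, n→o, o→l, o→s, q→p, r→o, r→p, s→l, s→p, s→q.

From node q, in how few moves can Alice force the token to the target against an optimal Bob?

A0 = {p}
A1: add {q, r, s} — q (Alice) has q→p; r (Alice) has r→p; s (Alice) has s→p.
A2 = A1; e.g. l (Bob) can still go to m. Fixed point.
q enters the attractor at level 1, so Alice can force the target in 1 move from there.

1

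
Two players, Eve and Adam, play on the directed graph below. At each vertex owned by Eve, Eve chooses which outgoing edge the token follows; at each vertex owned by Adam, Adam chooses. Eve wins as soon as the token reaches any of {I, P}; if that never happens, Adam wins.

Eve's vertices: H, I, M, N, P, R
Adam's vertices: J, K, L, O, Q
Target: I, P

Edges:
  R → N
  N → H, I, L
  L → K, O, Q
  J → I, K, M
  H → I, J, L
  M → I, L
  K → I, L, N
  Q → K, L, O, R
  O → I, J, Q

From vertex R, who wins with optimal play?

Eve

A0 = {I, P}
A1: add {H, M, N} — H (Eve) has H→I; M (Eve) has M→I; N (Eve) has N→I.
A2: add {R} — R (Eve) has R→N.
A3 = A2; e.g. J (Adam) can still go to K. Fixed point.
R ∈ A2, so Eve can force the target.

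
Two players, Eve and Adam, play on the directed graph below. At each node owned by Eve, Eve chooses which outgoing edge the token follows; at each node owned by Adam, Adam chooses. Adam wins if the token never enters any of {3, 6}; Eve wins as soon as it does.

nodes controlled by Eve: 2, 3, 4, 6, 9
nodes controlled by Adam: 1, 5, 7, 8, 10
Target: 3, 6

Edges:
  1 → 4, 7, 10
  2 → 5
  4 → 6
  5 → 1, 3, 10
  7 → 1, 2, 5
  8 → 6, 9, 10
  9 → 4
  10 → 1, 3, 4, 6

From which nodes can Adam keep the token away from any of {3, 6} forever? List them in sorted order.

A0 = {3, 6}
A1: add {4} — 4 (Eve) has 4→6.
A2: add {9} — 9 (Eve) has 9→4.
A3 = A2; e.g. 1 (Adam) can still go to 7. Fixed point.
Eve's attractor = {3, 4, 6, 9}; Adam avoids the target exactly from the complement.

1, 2, 5, 7, 8, 10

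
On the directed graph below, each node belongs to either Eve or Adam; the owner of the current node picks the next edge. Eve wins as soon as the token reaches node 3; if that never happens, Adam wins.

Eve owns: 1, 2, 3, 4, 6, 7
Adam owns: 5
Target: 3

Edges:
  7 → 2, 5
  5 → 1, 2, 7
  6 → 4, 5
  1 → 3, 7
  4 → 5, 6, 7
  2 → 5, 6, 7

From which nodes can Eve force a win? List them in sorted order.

1, 3

A0 = {3}
A1: add {1} — 1 (Eve) has 1→3.
A2 = A1; e.g. 2 (Eve) has no edge into A1. Fixed point.
Eve's winning region = {1, 3}.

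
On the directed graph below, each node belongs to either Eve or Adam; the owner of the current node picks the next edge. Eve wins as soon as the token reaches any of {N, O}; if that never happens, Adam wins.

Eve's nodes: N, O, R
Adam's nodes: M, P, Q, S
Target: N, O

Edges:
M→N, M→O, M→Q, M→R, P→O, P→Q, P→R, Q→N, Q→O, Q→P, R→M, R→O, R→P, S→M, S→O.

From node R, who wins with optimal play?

A0 = {N, O}
A1: add {R} — R (Eve) has R→O.
A2 = A1; e.g. M (Adam) can still go to Q. Fixed point.
R ∈ A1, so Eve can force the target.

Eve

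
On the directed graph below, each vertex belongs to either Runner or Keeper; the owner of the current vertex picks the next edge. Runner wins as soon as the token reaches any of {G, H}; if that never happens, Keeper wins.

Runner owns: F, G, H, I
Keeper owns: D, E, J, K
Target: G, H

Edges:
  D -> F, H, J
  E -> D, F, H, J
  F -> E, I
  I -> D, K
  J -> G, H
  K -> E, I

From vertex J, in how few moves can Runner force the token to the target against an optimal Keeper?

A0 = {G, H}
A1: add {J} — J (Keeper): all of {G, H} already in.
A2 = A1; e.g. D (Keeper) can still go to F. Fixed point.
J enters the attractor at level 1, so Runner can force the target in 1 move from there.

1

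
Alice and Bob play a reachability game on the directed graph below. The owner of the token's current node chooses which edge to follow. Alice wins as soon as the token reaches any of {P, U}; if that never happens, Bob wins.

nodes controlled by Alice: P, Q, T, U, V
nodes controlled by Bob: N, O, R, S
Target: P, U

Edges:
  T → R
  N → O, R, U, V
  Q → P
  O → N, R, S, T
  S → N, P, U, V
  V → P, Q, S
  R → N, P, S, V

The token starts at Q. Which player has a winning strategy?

Alice

A0 = {P, U}
A1: add {Q, V} — Q (Alice) has Q→P; V (Alice) has V→P.
A2 = A1; e.g. N (Bob) can still go to O. Fixed point.
Q ∈ A1, so Alice can force the target.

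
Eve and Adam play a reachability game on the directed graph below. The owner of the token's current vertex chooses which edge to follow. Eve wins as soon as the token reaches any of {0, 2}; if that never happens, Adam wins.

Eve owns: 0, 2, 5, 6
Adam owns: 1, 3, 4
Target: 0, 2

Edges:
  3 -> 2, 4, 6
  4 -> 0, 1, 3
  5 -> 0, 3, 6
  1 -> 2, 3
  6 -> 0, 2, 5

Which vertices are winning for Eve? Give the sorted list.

0, 2, 5, 6

A0 = {0, 2}
A1: add {5, 6} — 5 (Eve) has 5→0; 6 (Eve) has 6→0.
A2 = A1; e.g. 1 (Adam) can still go to 3. Fixed point.
Eve's winning region = {0, 2, 5, 6}.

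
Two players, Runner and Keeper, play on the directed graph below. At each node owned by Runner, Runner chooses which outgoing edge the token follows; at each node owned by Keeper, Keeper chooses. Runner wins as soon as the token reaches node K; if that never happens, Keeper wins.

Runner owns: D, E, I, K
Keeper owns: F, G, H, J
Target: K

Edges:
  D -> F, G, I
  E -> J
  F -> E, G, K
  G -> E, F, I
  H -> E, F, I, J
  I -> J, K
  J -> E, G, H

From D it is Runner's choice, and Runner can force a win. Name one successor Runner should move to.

A0 = {K}
A1: add {I} — I (Runner) has I→K.
A2: add {D} — D (Runner) has D→I.
A3 = A2; e.g. E (Runner) has no edge into A2. Fixed point.
From D, successor I is in the attractor (rank 1); the other successors F, G are not.

I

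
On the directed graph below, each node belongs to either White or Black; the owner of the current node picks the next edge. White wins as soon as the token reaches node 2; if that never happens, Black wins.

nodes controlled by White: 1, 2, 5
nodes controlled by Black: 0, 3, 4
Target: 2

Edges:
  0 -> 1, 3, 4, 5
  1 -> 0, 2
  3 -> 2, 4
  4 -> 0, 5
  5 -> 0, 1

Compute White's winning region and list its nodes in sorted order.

1, 2, 5

A0 = {2}
A1: add {1} — 1 (White) has 1→2.
A2: add {5} — 5 (White) has 5→1.
A3 = A2; e.g. 0 (Black) can still go to 3. Fixed point.
White's winning region = {1, 2, 5}.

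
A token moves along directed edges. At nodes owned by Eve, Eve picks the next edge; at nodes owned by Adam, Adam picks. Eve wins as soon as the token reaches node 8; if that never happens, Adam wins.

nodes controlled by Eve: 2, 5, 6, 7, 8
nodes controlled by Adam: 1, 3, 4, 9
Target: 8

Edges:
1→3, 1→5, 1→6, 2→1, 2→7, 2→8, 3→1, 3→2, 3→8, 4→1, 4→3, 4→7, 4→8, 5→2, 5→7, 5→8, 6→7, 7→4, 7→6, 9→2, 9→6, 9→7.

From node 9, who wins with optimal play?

A0 = {8}
A1: add {2, 5} — 2 (Eve) has 2→8; 5 (Eve) has 5→8.
A2 = A1; e.g. 1 (Adam) can still go to 3. Fixed point.
9 never enters the attractor, so Adam can avoid the target forever.

Adam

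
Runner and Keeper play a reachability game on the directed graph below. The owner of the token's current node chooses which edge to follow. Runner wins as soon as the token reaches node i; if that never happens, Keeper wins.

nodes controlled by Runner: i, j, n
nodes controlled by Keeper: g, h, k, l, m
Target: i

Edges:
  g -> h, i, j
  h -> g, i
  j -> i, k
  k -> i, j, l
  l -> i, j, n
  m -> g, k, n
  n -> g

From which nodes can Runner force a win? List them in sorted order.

A0 = {i}
A1: add {j} — j (Runner) has j→i.
A2 = A1; e.g. g (Keeper) can still go to h. Fixed point.
Runner's winning region = {i, j}.

i, j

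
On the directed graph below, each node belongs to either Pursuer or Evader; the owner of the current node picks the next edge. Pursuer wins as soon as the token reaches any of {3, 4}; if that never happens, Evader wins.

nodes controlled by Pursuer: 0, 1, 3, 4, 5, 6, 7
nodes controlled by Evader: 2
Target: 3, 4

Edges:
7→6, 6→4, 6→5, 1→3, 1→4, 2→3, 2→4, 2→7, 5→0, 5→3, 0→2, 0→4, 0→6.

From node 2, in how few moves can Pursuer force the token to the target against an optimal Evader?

3

A0 = {3, 4}
A1: add {0, 1, 5, 6} — 0 (Pursuer) has 0→4; 1 (Pursuer) has 1→3; 5 (Pursuer) has 5→3; 6 (Pursuer) has 6→4.
A2: add {7} — 7 (Pursuer) has 7→6.
A3: add {2} — 2 (Evader): all of {3, 4, 7} already in.
A3 = all vertices. Fixed point.
2 enters the attractor at level 3, so Pursuer can force the target in 3 moves from there.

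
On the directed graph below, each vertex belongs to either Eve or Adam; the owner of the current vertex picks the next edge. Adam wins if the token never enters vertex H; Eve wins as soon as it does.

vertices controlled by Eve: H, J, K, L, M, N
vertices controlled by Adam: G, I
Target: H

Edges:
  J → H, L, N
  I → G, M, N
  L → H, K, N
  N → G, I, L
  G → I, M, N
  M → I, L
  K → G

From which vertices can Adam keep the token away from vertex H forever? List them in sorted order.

A0 = {H}
A1: add {J, L} — J (Eve) has J→H; L (Eve) has L→H.
A2: add {M, N} — M (Eve) has M→L; N (Eve) has N→L.
A3 = A2; e.g. G (Adam) can still go to I. Fixed point.
Eve's attractor = {H, J, L, M, N}; Adam avoids the target exactly from the complement.

G, I, K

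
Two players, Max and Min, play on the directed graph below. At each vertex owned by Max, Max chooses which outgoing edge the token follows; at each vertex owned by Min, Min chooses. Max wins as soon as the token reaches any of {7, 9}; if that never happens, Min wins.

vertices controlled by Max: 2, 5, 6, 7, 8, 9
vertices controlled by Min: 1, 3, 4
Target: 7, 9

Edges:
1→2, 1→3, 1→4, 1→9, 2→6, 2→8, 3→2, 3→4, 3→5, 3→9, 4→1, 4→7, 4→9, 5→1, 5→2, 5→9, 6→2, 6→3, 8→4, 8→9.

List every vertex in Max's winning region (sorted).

2, 5, 6, 7, 8, 9

A0 = {7, 9}
A1: add {5, 8} — 5 (Max) has 5→9; 8 (Max) has 8→9.
A2: add {2} — 2 (Max) has 2→8.
A3: add {6} — 6 (Max) has 6→2.
A4 = A3; e.g. 1 (Min) can still go to 3. Fixed point.
Max's winning region = {2, 5, 6, 7, 8, 9}.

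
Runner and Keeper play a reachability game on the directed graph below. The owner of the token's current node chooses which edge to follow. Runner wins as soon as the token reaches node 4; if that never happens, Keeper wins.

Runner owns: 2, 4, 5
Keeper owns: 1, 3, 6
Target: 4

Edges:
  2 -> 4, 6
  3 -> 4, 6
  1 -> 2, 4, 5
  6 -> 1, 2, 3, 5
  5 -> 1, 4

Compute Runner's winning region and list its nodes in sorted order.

1, 2, 4, 5

A0 = {4}
A1: add {2, 5} — 2 (Runner) has 2→4; 5 (Runner) has 5→4.
A2: add {1} — 1 (Keeper): all of {2, 4, 5} already in.
A3 = A2; e.g. 3 (Keeper) can still go to 6. Fixed point.
Runner's winning region = {1, 2, 4, 5}.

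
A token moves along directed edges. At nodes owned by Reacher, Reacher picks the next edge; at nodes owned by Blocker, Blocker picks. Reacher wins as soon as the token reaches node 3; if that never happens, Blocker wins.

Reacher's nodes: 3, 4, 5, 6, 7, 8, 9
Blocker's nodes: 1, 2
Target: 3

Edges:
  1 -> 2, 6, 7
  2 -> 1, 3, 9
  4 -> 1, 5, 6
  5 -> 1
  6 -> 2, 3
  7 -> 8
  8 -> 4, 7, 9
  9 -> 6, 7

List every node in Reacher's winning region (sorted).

A0 = {3}
A1: add {6} — 6 (Reacher) has 6→3.
A2: add {4, 9} — 4 (Reacher) has 4→6; 9 (Reacher) has 9→6.
A3: add {8} — 8 (Reacher) has 8→4.
A4: add {7} — 7 (Reacher) has 7→8.
A5 = A4; e.g. 1 (Blocker) can still go to 2. Fixed point.
Reacher's winning region = {3, 4, 6, 7, 8, 9}.

3, 4, 6, 7, 8, 9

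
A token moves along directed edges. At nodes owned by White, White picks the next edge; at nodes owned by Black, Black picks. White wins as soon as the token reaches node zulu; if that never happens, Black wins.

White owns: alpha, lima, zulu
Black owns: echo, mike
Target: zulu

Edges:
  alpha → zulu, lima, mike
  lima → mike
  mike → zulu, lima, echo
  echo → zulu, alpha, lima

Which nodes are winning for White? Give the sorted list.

alpha, zulu

A0 = {zulu}
A1: add {alpha} — alpha (White) has alpha→zulu.
A2 = A1; e.g. lima (White) has no edge into A1. Fixed point.
White's winning region = {alpha, zulu}.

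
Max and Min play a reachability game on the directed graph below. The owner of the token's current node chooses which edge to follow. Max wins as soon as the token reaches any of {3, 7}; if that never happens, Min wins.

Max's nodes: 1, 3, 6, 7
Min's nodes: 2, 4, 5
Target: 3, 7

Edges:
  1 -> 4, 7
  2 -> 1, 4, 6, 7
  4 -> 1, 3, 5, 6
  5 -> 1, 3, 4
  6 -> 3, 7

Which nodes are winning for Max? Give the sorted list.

1, 3, 6, 7

A0 = {3, 7}
A1: add {1, 6} — 1 (Max) has 1→7; 6 (Max) has 6→3.
A2 = A1; e.g. 2 (Min) can still go to 4. Fixed point.
Max's winning region = {1, 3, 6, 7}.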